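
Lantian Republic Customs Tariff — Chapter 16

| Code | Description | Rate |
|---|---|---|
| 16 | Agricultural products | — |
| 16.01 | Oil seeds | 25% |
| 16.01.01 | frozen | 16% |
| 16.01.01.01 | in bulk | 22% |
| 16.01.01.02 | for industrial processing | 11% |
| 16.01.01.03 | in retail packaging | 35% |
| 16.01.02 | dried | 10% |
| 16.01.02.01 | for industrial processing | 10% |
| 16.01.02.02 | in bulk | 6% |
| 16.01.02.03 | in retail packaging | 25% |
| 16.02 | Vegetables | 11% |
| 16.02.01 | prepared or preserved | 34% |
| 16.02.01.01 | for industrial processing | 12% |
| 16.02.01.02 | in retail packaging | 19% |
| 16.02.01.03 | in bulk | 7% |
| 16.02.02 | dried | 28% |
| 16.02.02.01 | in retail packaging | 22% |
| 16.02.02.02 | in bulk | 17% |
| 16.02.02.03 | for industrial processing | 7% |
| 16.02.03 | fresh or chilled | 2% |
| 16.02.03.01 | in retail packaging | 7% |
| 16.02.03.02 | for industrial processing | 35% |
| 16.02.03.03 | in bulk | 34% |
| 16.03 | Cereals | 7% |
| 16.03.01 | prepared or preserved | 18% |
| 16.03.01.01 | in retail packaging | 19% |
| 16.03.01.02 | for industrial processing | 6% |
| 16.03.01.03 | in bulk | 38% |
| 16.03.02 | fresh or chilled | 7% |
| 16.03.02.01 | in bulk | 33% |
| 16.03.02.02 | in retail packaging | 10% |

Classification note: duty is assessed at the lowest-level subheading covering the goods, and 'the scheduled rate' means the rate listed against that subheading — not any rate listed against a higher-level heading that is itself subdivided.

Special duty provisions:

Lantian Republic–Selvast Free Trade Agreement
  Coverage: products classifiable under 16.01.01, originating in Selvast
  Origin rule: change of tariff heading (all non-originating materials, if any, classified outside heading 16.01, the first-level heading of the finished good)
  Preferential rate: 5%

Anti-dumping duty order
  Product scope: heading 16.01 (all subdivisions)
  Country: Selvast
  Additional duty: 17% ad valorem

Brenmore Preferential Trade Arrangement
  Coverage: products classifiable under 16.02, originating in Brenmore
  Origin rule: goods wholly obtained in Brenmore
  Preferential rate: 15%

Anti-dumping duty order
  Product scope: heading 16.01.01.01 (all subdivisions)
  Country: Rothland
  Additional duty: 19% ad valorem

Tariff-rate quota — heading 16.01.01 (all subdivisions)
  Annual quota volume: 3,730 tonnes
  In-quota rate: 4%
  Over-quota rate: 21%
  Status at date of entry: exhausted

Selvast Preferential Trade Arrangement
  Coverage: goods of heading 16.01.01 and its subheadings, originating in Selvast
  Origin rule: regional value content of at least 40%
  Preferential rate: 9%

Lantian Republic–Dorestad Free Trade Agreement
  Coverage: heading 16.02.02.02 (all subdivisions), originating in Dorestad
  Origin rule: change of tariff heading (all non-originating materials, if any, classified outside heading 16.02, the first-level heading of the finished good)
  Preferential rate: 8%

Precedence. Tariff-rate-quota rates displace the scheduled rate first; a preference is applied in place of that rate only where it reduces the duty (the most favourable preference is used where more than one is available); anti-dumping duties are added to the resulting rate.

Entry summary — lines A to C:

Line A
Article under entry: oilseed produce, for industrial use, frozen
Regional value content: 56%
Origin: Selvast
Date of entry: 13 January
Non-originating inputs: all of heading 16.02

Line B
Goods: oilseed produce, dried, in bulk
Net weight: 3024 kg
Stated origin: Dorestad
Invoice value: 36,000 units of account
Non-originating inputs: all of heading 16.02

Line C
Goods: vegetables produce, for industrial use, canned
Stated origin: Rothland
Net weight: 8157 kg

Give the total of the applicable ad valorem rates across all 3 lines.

40%

Line A: oilseed → 16.01; frozen → 16.01.01; for industrial use → 16.01.01.02. Scheduled 11%. quota on 16.01.01 exhausted → over-quota 21%; Selvast agreement on 16.01.01: CTH met → 5% available; Selvast agreement on 16.01.01: RVC ≥ 40% → 9% available; preferential 5%; anti-dumping (Selvast, 16.01): +17%; total 5% + 17% = 22%. → 22%.
Line B: oilseed → 16.01; dried → 16.01.02; in bulk → 16.01.02.02. Scheduled 6%. Dorestad agreement on 16.02.02.02: 16.01.02.02 not covered. → 6%.
Line C: vegetables → 16.02; canned → 16.02.01; for industrial use → 16.02.01.01. Scheduled 12%. No special measure applies. → 12%.
Sum: 22% + 6% + 12% = 40%.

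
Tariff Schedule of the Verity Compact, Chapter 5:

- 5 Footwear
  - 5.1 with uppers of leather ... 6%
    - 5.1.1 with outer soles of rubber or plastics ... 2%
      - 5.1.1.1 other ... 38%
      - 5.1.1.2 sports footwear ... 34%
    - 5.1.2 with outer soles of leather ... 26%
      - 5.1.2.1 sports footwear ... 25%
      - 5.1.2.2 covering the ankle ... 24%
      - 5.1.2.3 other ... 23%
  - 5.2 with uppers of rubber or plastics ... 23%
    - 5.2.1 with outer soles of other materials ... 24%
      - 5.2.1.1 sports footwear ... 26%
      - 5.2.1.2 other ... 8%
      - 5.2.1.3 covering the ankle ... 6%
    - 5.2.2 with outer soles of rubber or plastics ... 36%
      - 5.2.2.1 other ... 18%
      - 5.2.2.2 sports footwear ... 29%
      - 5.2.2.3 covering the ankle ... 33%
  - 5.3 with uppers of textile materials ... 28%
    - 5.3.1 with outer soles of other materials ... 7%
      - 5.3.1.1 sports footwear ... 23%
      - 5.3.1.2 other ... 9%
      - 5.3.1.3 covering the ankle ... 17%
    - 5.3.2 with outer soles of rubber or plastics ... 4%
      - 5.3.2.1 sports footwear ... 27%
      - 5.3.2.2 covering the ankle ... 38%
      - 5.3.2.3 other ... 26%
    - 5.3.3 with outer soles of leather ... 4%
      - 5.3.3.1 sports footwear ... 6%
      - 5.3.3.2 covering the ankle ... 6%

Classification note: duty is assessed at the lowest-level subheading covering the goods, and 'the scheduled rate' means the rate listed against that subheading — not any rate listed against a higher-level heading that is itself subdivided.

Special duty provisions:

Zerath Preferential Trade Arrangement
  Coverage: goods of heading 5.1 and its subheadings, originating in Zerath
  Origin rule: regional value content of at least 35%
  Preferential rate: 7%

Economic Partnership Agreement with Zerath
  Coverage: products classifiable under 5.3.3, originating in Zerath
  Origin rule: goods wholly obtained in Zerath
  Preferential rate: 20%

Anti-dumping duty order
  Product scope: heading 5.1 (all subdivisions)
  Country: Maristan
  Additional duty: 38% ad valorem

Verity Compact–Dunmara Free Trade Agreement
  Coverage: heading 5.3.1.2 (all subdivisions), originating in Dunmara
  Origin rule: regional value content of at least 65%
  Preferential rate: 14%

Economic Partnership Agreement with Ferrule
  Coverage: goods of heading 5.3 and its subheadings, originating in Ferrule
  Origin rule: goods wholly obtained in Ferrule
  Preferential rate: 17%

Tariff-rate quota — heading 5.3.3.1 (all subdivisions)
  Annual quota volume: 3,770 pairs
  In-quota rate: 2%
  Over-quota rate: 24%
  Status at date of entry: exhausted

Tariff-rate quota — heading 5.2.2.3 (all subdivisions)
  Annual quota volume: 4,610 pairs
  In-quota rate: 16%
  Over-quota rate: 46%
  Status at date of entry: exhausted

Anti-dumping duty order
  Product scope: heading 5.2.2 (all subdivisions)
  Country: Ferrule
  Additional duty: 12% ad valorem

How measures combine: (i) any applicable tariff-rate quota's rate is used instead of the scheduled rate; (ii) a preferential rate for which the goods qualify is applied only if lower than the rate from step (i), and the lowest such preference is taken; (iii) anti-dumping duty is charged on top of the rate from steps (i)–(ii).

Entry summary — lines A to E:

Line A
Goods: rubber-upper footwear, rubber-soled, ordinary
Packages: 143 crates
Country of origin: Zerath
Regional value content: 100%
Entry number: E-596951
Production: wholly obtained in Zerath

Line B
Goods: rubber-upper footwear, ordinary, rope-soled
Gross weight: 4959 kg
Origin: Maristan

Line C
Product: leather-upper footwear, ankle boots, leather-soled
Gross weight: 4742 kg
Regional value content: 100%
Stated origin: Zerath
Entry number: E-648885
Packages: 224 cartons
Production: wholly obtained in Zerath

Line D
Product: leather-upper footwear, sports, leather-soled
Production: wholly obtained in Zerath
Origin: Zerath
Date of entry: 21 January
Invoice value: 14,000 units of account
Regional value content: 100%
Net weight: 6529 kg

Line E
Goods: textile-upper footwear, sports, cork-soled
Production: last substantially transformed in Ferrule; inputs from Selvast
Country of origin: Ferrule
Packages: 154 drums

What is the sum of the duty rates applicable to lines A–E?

63%

Line A: rubber-upper → 5.2; rubber-soled → 5.2.2; ordinary → 5.2.2.1. Scheduled 18%. Zerath agreement on 5.1: 5.2.2.1 not covered; Zerath agreement on 5.3.3: 5.2.2.1 not covered. → 18%.
Line B: rubber-upper → 5.2; rope-soled → 5.2.1; ordinary → 5.2.1.2. Scheduled 8%. No special measure applies. → 8%.
Line C: leather-upper → 5.1; leather-soled → 5.1.2; ankle boots → 5.1.2.2. Scheduled 24%. Zerath agreement on 5.1: RVC ≥ 35% → 7% available; Zerath agreement on 5.3.3: 5.1.2.2 not covered; preferential 7%. → 7%.
Line D: leather-upper → 5.1; leather-soled → 5.1.2; sports → 5.1.2.1. Scheduled 25%. Zerath agreement on 5.1: RVC ≥ 35% → 7% available; Zerath agreement on 5.3.3: 5.1.2.1 not covered; preferential 7%. → 7%.
Line E: textile-upper → 5.3; cork-soled → 5.3.1; sports → 5.3.1.1. Scheduled 23%. Ferrule agreement on 5.3: not wholly obtained. → 23%.
Sum: 18% + 8% + 7% + 7% + 23% = 63%.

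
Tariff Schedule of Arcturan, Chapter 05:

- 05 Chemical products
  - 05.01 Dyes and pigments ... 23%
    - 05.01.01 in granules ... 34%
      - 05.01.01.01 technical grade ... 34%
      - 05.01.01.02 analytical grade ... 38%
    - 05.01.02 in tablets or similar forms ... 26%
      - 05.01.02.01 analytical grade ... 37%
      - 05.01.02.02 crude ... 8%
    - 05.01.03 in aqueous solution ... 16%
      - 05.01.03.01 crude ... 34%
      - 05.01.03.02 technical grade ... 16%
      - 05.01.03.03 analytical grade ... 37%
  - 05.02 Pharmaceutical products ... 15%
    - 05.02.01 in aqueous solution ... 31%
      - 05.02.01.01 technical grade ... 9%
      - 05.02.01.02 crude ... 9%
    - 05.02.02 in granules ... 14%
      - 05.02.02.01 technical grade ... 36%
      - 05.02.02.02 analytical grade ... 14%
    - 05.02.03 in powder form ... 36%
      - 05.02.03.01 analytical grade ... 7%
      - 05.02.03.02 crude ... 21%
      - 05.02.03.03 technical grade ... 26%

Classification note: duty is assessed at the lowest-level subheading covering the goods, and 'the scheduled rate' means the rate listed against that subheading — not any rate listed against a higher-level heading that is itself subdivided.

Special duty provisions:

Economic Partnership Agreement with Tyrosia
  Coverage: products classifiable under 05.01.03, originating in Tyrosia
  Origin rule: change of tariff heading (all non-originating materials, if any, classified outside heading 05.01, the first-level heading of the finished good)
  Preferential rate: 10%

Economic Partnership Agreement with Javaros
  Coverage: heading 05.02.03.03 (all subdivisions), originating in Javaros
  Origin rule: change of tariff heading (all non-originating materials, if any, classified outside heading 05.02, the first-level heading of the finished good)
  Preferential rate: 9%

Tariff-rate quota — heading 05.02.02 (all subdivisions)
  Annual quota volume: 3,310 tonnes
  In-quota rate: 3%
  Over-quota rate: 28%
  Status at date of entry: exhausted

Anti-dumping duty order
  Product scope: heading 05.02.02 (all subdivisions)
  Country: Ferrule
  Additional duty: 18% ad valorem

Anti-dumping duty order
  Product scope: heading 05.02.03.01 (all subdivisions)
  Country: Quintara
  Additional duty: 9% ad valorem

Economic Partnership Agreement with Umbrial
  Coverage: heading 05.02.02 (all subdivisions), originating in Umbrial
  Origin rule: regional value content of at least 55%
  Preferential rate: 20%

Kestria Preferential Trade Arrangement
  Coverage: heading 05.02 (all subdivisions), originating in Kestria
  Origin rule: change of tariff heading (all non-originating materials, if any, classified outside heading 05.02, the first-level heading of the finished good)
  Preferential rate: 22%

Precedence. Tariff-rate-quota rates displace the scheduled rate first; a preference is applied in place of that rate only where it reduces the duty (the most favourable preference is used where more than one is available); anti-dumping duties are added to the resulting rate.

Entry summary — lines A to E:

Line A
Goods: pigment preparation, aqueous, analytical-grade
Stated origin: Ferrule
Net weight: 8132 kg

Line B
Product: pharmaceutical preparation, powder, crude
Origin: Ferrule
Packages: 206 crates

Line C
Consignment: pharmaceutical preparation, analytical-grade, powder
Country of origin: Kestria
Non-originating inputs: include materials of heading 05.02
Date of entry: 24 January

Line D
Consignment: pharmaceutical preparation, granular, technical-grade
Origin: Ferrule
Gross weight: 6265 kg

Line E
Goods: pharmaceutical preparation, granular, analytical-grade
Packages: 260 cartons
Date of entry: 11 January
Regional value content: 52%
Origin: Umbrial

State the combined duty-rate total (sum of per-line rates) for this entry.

Line A: pigment → 05.01; aqueous → 05.01.03; analytical-grade → 05.01.03.03. Scheduled 37%. No special measure applies. → 37%.
Line B: pharmaceutical → 05.02; powder → 05.02.03; crude → 05.02.03.02. Scheduled 21%. No special measure applies. → 21%.
Line C: pharmaceutical → 05.02; powder → 05.02.03; analytical-grade → 05.02.03.01. Scheduled 7%. Kestria agreement on 05.02: CTH not met. → 7%.
Line D: pharmaceutical → 05.02; granular → 05.02.02; technical-grade → 05.02.02.01. Scheduled 36%. quota on 05.02.02 exhausted → over-quota 28%; anti-dumping (Ferrule, 05.02.02): +18%; total 28% + 18% = 46%. → 46%.
Line E: pharmaceutical → 05.02; granular → 05.02.02; analytical-grade → 05.02.02.02. Scheduled 14%. quota on 05.02.02 exhausted → over-quota 28%; Umbrial agreement on 05.02.02: RVC < 55%. → 28%.
Sum: 37% + 21% + 7% + 46% + 28% = 139%.

139%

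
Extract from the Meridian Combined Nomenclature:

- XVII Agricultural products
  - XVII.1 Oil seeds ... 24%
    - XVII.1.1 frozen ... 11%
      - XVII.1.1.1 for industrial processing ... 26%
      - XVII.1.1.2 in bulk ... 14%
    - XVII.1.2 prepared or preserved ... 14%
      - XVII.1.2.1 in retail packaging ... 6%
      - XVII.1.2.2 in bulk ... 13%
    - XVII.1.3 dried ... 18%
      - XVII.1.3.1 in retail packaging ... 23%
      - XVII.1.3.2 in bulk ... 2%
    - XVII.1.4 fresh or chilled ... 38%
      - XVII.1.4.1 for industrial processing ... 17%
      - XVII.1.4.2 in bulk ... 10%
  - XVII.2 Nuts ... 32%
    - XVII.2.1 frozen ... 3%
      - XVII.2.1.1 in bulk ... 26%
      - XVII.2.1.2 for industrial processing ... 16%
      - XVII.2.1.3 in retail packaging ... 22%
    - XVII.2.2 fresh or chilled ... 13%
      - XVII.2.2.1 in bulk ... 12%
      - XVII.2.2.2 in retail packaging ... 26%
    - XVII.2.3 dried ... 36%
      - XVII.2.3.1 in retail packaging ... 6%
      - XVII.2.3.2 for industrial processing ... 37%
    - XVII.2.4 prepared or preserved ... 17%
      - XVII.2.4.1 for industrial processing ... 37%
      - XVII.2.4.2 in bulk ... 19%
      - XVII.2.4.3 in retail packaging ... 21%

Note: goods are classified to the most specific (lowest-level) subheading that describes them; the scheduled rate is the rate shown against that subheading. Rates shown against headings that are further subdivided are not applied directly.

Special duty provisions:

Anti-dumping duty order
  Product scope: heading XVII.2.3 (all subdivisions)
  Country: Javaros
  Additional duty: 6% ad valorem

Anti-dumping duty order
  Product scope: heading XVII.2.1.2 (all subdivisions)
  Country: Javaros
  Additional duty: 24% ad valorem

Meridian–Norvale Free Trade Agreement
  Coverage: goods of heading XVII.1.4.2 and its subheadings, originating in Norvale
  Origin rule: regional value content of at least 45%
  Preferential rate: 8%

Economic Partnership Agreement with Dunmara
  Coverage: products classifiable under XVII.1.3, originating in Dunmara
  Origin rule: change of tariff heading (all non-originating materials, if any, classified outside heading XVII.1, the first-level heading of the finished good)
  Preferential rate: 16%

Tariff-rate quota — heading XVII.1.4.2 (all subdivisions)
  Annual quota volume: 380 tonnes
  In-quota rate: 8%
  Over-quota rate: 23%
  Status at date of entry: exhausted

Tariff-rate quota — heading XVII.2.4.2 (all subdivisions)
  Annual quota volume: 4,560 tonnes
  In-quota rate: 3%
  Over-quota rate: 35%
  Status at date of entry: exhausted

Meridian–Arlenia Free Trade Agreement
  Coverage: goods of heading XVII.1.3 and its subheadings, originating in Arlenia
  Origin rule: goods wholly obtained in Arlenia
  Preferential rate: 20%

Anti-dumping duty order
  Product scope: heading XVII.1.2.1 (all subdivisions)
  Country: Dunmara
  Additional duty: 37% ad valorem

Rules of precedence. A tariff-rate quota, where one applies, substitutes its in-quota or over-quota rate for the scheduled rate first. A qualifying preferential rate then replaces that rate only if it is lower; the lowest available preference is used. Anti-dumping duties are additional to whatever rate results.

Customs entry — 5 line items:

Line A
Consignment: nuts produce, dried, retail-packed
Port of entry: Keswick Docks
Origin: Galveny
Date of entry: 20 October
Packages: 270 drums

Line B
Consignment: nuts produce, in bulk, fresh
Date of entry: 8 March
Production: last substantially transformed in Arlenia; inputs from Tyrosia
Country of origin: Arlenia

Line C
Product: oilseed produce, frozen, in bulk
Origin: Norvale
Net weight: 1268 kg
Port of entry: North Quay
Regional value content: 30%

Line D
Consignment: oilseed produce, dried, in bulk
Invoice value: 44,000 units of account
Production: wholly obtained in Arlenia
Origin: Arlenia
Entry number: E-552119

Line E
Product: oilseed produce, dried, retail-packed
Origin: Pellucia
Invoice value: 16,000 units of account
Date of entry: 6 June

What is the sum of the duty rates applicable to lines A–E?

57%

Line A: nuts → XVII.2; dried → XVII.2.3; retail-packed → XVII.2.3.1. Scheduled 6%. No special measure applies. → 6%.
Line B: nuts → XVII.2; fresh → XVII.2.2; in bulk → XVII.2.2.1. Scheduled 12%. Arlenia agreement on XVII.1.3: XVII.2.2.1 not covered. → 12%.
Line C: oilseed → XVII.1; frozen → XVII.1.1; in bulk → XVII.1.1.2. Scheduled 14%. Norvale agreement on XVII.1.4.2: XVII.1.1.2 not covered. → 14%.
Line D: oilseed → XVII.1; dried → XVII.1.3; in bulk → XVII.1.3.2. Scheduled 2%. Arlenia agreement on XVII.1.3: wholly obtained → 20% available; preference 20% not lower than 2% → no reduction. → 2%.
Line E: oilseed → XVII.1; dried → XVII.1.3; retail-packed → XVII.1.3.1. Scheduled 23%. No special measure applies. → 23%.
Sum: 6% + 12% + 14% + 2% + 23% = 57%.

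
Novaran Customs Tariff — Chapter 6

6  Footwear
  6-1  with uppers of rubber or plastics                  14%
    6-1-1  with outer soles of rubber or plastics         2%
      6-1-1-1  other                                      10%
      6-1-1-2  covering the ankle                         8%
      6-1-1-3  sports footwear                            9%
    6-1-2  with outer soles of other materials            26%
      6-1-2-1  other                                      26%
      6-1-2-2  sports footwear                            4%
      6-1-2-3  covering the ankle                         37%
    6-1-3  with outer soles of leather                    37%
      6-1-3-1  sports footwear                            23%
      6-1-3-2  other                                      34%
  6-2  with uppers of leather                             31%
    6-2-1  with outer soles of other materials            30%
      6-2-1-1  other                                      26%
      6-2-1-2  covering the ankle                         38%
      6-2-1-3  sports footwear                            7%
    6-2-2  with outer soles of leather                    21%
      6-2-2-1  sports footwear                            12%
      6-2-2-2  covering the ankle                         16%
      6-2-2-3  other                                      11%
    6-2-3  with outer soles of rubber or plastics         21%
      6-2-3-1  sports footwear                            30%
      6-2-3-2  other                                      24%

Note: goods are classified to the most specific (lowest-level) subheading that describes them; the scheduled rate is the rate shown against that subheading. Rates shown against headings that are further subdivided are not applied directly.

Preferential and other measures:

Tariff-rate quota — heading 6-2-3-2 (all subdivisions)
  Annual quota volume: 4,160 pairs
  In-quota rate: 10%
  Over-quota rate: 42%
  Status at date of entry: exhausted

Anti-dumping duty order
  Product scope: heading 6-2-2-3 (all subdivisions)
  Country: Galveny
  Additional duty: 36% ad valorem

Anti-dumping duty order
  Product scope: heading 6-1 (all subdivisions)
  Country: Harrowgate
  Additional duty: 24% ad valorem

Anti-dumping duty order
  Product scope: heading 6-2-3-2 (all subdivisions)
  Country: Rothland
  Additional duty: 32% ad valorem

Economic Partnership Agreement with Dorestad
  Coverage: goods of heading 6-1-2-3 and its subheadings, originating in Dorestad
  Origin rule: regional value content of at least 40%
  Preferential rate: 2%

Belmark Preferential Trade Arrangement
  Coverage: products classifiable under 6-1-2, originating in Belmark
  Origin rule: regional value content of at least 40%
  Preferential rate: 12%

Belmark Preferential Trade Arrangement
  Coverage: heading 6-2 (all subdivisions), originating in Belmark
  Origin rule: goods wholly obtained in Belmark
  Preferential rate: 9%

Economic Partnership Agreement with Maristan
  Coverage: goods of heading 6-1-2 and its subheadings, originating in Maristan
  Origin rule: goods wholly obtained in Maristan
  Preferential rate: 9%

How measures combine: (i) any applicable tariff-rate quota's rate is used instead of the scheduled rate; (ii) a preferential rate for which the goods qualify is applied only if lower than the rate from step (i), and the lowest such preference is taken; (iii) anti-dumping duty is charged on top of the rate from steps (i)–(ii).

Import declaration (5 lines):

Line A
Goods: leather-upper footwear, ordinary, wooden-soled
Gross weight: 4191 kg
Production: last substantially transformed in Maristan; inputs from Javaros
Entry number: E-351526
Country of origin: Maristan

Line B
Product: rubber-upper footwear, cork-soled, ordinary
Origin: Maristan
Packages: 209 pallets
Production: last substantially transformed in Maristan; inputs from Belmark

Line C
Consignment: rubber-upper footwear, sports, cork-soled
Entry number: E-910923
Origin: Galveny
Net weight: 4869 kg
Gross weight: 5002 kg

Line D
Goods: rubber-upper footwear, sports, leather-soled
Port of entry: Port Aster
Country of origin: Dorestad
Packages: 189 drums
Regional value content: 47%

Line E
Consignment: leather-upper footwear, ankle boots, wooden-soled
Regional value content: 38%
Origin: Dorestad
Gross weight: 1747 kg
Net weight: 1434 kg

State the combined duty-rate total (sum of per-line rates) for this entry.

117%

Line A: leather-upper → 6-2; wooden-soled → 6-2-1; ordinary → 6-2-1-1. Scheduled 26%. Maristan agreement on 6-1-2: 6-2-1-1 not covered. → 26%.
Line B: rubber-upper → 6-1; cork-soled → 6-1-2; ordinary → 6-1-2-1. Scheduled 26%. Maristan agreement on 6-1-2: not wholly obtained. → 26%.
Line C: rubber-upper → 6-1; cork-soled → 6-1-2; sports → 6-1-2-2. Scheduled 4%. No special measure applies. → 4%.
Line D: rubber-upper → 6-1; leather-soled → 6-1-3; sports → 6-1-3-1. Scheduled 23%. Dorestad agreement on 6-1-2-3: 6-1-3-1 not covered. → 23%.
Line E: leather-upper → 6-2; wooden-soled → 6-2-1; ankle boots → 6-2-1-2. Scheduled 38%. Dorestad agreement on 6-1-2-3: 6-2-1-2 not covered. → 38%.
Sum: 26% + 26% + 4% + 23% + 38% = 117%.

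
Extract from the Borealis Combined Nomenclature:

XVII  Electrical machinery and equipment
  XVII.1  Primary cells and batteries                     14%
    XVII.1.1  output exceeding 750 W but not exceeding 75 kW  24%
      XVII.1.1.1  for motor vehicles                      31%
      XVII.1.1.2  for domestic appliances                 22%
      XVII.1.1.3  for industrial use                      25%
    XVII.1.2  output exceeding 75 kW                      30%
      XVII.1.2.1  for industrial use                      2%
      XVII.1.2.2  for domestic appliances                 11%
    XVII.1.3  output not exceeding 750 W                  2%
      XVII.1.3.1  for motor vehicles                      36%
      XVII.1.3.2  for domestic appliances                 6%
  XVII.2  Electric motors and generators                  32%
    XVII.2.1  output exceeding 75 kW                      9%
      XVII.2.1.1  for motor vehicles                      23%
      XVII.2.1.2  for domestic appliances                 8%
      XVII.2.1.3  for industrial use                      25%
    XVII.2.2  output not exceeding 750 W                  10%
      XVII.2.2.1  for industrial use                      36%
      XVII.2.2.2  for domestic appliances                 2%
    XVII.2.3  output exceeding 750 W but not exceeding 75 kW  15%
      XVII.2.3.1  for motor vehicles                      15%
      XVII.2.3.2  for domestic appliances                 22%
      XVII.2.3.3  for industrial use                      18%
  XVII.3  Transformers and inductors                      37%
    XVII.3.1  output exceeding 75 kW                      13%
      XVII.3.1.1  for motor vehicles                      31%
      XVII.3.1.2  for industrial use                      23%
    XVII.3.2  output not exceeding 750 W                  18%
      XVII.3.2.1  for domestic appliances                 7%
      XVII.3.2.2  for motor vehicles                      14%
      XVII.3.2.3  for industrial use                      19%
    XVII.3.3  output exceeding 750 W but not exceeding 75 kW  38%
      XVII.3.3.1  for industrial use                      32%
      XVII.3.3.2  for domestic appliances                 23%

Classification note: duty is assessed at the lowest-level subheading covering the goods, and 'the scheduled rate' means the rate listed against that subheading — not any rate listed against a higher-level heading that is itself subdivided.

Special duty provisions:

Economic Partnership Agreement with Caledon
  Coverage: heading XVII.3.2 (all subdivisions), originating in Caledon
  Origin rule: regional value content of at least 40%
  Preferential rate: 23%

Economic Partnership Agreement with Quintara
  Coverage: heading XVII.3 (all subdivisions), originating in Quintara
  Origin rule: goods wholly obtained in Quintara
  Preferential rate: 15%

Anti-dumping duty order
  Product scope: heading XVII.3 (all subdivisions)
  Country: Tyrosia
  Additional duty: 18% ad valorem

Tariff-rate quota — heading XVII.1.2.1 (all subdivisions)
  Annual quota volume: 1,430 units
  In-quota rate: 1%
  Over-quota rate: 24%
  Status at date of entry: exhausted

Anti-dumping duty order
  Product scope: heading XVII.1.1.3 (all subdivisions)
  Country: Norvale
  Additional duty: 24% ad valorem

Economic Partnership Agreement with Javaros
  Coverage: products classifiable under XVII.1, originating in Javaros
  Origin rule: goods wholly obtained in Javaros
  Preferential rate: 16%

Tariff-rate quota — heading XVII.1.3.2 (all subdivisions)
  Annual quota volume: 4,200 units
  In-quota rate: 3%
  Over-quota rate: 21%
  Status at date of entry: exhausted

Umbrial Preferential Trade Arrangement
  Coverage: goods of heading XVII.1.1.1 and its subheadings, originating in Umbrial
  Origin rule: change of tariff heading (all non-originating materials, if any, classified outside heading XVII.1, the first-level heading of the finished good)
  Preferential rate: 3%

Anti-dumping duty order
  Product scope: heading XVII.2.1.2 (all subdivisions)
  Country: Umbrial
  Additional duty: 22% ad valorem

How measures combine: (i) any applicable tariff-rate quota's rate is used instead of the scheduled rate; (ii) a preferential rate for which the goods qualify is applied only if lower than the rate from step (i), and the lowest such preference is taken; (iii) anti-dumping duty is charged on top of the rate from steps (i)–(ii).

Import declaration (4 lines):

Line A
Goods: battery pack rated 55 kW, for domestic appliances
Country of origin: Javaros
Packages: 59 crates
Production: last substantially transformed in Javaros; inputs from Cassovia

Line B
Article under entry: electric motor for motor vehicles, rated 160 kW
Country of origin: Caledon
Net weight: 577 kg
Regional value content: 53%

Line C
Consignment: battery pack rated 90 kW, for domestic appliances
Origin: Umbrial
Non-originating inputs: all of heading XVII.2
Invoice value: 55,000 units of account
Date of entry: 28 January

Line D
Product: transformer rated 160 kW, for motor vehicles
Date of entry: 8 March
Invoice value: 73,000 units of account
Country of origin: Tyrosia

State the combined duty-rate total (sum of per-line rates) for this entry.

Line A: battery pack → XVII.1; rated 55 kW → XVII.1.1; for domestic appliances → XVII.1.1.2. Scheduled 22%. Javaros agreement on XVII.1: not wholly obtained. → 22%.
Line B: electric motor → XVII.2; rated 160 kW → XVII.2.1; for motor vehicles → XVII.2.1.1. Scheduled 23%. Caledon agreement on XVII.3.2: XVII.2.1.1 not covered. → 23%.
Line C: battery pack → XVII.1; rated 90 kW → XVII.1.2; for domestic appliances → XVII.1.2.2. Scheduled 11%. Umbrial agreement on XVII.1.1.1: XVII.1.2.2 not covered. → 11%.
Line D: transformer → XVII.3; rated 160 kW → XVII.3.1; for motor vehicles → XVII.3.1.1. Scheduled 31%. anti-dumping (Tyrosia, XVII.3): +18%; total 31% + 18% = 49%. → 49%.
Sum: 22% + 23% + 11% + 49% = 105%.

105%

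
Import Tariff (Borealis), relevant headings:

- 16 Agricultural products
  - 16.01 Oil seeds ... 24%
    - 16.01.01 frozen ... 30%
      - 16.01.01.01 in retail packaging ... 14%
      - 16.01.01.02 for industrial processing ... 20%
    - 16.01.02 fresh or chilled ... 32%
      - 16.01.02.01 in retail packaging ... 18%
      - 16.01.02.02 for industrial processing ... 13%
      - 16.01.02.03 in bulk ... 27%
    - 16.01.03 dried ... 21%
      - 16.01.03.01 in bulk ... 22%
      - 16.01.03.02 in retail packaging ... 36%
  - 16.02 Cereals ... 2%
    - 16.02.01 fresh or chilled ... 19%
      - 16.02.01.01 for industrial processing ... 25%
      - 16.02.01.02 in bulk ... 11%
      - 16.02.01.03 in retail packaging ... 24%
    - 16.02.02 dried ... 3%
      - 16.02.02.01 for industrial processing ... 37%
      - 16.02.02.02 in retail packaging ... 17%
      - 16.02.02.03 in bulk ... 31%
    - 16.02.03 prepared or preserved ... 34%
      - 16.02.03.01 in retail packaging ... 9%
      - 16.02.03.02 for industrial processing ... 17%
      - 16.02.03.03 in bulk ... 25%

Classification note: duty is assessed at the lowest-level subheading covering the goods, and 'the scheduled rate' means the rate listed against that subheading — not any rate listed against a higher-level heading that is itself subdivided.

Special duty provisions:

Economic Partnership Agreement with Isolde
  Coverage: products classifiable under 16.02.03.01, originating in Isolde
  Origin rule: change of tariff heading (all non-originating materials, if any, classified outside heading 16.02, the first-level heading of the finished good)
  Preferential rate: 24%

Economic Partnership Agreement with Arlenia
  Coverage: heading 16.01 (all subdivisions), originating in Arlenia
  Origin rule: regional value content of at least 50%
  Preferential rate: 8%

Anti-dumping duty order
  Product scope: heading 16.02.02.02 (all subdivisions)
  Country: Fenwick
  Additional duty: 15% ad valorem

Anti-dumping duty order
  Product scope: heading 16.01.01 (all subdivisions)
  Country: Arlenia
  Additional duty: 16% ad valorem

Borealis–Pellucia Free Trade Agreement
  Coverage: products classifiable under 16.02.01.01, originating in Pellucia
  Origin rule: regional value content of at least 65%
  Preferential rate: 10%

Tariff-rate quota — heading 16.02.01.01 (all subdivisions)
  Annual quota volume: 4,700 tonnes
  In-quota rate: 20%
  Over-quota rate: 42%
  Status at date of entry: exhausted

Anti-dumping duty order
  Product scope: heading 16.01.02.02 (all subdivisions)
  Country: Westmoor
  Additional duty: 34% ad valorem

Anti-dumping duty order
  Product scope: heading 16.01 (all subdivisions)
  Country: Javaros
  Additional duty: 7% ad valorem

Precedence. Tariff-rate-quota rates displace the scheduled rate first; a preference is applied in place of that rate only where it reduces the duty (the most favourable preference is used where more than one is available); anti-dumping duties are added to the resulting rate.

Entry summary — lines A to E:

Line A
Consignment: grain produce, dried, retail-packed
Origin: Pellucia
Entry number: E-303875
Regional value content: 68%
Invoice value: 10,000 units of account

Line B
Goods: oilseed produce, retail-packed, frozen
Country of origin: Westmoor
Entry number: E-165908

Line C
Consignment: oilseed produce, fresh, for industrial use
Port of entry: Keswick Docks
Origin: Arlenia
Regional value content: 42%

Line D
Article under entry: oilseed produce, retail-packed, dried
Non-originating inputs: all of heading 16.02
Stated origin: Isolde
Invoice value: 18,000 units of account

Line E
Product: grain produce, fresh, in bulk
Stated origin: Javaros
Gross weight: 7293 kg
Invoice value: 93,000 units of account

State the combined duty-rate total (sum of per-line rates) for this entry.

Line A: grain → 16.02; dried → 16.02.02; retail-packed → 16.02.02.02. Scheduled 17%. Pellucia agreement on 16.02.01.01: 16.02.02.02 not covered. → 17%.
Line B: oilseed → 16.01; frozen → 16.01.01; retail-packed → 16.01.01.01. Scheduled 14%. No special measure applies. → 14%.
Line C: oilseed → 16.01; fresh → 16.01.02; for industrial use → 16.01.02.02. Scheduled 13%. Arlenia agreement on 16.01: RVC < 50%. → 13%.
Line D: oilseed → 16.01; dried → 16.01.03; retail-packed → 16.01.03.02. Scheduled 36%. Isolde agreement on 16.02.03.01: 16.01.03.02 not covered. → 36%.
Line E: grain → 16.02; fresh → 16.02.01; in bulk → 16.02.01.02. Scheduled 11%. No special measure applies. → 11%.
Sum: 17% + 14% + 13% + 36% + 11% = 91%.

91%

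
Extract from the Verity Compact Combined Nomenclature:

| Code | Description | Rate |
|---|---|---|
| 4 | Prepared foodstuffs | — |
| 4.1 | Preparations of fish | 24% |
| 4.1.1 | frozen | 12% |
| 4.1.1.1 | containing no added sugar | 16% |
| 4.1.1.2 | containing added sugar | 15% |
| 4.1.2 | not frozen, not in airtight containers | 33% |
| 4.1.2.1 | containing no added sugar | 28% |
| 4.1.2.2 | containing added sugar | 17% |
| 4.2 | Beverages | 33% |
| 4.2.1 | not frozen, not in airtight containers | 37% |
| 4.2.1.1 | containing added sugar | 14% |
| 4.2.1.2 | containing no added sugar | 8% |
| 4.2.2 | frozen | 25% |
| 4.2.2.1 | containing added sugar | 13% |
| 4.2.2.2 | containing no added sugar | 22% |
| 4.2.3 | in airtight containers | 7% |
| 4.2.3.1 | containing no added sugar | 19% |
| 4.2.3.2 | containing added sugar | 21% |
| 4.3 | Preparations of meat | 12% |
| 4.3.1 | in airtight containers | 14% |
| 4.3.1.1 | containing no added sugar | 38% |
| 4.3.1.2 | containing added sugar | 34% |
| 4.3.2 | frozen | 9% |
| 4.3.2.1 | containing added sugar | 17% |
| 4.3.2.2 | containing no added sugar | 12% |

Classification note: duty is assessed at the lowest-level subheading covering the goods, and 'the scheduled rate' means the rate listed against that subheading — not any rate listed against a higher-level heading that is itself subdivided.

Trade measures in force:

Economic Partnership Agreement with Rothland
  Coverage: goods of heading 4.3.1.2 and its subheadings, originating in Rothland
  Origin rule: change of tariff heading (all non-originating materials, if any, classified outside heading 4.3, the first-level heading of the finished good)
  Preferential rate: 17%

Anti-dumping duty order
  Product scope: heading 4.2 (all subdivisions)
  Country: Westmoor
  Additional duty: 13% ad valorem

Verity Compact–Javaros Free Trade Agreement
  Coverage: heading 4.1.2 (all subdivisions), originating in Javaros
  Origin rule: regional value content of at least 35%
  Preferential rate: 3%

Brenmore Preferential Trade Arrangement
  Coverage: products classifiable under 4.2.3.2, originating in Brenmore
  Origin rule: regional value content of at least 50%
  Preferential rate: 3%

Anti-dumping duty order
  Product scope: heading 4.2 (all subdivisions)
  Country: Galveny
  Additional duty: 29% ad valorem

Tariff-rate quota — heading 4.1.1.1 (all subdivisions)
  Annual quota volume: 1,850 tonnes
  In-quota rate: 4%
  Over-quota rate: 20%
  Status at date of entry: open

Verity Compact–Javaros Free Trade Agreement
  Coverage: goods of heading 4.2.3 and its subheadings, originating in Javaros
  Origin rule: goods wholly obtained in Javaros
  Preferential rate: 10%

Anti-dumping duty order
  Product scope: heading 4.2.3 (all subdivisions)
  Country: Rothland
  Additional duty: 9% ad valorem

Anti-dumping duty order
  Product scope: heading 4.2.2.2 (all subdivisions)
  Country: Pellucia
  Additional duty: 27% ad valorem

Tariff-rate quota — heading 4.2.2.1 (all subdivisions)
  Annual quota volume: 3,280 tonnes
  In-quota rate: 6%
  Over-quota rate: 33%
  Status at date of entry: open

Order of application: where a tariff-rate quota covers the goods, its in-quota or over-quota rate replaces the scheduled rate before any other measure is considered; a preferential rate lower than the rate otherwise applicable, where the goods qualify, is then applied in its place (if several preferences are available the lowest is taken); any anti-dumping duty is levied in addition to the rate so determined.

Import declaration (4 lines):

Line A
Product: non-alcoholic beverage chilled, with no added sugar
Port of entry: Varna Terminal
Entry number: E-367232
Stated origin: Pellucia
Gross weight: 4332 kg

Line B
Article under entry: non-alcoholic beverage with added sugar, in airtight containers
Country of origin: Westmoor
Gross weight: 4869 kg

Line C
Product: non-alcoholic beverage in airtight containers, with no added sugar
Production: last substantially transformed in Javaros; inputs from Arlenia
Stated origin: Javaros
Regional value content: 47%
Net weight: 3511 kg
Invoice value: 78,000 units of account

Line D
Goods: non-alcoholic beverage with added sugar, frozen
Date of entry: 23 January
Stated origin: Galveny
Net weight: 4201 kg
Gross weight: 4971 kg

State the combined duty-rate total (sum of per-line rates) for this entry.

96%

Line A: non-alcoholic beverage → 4.2; chilled → 4.2.1; with no added sugar → 4.2.1.2. Scheduled 8%. No special measure applies. → 8%.
Line B: non-alcoholic beverage → 4.2; in airtight containers → 4.2.3; with added sugar → 4.2.3.2. Scheduled 21%. anti-dumping (Westmoor, 4.2): +13%; total 21% + 13% = 34%. → 34%.
Line C: non-alcoholic beverage → 4.2; in airtight containers → 4.2.3; with no added sugar → 4.2.3.1. Scheduled 19%. Javaros agreement on 4.1.2: 4.2.3.1 not covered; Javaros agreement on 4.2.3: not wholly obtained. → 19%.
Line D: non-alcoholic beverage → 4.2; frozen → 4.2.2; with added sugar → 4.2.2.1. Scheduled 13%. quota on 4.2.2.1 open → in-quota 6%; anti-dumping (Galveny, 4.2): +29%; total 6% + 29% = 35%. → 35%.
Sum: 8% + 34% + 19% + 35% = 96%.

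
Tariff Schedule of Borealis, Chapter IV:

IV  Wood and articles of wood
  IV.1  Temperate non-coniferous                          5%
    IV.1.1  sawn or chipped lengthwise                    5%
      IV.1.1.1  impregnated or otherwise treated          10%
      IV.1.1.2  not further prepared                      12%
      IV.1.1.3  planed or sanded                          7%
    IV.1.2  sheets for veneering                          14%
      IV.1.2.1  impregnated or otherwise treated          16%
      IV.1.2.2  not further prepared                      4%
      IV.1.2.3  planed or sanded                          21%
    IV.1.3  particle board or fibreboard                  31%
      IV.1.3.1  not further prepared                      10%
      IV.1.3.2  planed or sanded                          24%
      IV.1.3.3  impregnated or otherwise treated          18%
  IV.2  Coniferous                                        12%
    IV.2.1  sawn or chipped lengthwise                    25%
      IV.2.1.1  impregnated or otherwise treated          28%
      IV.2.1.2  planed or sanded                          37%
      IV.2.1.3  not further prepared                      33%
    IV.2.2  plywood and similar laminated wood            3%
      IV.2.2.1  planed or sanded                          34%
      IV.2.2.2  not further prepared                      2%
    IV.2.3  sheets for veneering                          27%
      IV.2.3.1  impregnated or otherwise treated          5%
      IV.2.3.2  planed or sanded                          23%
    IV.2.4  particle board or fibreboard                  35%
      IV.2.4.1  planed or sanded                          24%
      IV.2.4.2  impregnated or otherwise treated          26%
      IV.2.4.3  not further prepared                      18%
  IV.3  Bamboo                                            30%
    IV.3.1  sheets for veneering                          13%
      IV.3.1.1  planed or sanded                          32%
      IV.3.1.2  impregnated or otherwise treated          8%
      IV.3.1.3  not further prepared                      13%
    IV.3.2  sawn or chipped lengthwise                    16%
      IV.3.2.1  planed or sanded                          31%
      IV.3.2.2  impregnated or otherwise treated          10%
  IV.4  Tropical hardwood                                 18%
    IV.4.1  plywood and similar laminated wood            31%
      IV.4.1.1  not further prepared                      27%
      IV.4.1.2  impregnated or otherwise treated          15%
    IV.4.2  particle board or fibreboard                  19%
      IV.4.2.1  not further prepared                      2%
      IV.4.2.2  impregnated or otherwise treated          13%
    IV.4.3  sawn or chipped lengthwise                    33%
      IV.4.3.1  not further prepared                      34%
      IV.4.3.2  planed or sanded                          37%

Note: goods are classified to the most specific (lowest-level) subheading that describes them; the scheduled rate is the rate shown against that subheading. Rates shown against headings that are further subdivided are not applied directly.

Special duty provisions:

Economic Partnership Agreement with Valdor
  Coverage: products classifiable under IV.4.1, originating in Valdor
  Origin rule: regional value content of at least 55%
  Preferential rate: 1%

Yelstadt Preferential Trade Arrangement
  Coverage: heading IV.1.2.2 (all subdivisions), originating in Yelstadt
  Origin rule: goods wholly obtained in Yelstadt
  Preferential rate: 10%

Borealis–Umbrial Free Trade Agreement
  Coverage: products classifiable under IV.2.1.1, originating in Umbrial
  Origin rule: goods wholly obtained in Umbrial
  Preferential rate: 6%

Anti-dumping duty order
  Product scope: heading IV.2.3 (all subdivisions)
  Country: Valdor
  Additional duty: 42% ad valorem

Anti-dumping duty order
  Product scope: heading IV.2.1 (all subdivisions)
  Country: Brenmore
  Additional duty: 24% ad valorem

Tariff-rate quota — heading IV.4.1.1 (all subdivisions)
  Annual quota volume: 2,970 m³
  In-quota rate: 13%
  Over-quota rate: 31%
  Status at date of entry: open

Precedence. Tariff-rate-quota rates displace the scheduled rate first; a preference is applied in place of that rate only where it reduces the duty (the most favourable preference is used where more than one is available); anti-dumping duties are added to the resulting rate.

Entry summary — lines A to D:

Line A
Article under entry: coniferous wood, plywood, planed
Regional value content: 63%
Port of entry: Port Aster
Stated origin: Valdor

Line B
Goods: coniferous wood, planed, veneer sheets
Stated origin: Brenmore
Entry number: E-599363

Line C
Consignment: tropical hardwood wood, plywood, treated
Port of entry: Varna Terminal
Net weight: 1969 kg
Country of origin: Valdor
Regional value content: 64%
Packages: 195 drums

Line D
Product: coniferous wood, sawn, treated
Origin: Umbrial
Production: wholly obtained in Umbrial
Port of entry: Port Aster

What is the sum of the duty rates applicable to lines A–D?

Line A: coniferous → IV.2; plywood → IV.2.2; planed → IV.2.2.1. Scheduled 34%. Valdor agreement on IV.4.1: IV.2.2.1 not covered. → 34%.
Line B: coniferous → IV.2; veneer sheets → IV.2.3; planed → IV.2.3.2. Scheduled 23%. No special measure applies. → 23%.
Line C: tropical hardwood → IV.4; plywood → IV.4.1; treated → IV.4.1.2. Scheduled 15%. Valdor agreement on IV.4.1: RVC ≥ 55% → 1% available; preferential 1%. → 1%.
Line D: coniferous → IV.2; sawn → IV.2.1; treated → IV.2.1.1. Scheduled 28%. Umbrial agreement on IV.2.1.1: wholly obtained → 6% available; preferential 6%. → 6%.
Sum: 34% + 23% + 1% + 6% = 64%.

64%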